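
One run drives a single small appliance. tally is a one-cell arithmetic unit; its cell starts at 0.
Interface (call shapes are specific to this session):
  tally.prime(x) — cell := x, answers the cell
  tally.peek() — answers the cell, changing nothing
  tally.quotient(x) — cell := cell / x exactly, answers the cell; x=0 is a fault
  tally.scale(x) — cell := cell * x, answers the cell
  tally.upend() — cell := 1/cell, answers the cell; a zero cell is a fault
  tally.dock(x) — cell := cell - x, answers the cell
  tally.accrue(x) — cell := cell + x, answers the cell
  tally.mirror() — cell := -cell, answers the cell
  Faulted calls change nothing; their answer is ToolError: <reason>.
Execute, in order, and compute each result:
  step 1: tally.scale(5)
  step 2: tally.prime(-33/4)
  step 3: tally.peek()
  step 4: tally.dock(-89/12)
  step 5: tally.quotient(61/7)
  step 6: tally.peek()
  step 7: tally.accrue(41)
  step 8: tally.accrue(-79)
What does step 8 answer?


Answer: -13943/366

Derivation:
> tally.scale x: 5
= 0
> tally.prime x: -33/4
= -33/4
> tally.peek
= -33/4
> tally.dock x: -89/12
= -5/6
> tally.quotient x: 61/7
= -35/366
> tally.peek
= -35/366
> tally.accrue x: 41
= 14971/366
> tally.accrue x: -79
= -13943/366


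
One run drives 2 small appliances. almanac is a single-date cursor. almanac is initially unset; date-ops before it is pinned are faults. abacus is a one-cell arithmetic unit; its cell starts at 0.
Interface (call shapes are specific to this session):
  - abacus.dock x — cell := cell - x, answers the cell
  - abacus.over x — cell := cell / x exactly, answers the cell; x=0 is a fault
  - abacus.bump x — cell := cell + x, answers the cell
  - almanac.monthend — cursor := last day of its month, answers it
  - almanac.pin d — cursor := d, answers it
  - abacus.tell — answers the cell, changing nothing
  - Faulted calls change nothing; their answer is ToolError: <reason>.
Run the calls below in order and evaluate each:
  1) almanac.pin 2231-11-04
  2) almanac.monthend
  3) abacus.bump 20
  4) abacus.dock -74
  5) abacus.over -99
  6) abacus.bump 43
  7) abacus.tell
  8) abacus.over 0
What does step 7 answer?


Act: almanac.pin[d→2231-11-04]
Obs: 2231-11-04
Act: almanac.monthend[]
Obs: 2231-11-30
Act: abacus.bump[x→20]
Obs: 20
Act: abacus.dock[x→-74]
Obs: 94
Act: abacus.over[x→-99]
Obs: -94/99
Act: abacus.bump[x→43]
Obs: 4163/99
Act: abacus.tell[]
Obs: 4163/99
Act: abacus.over[x→0]
Obs: ToolError: division by zero

Answer: 4163/99


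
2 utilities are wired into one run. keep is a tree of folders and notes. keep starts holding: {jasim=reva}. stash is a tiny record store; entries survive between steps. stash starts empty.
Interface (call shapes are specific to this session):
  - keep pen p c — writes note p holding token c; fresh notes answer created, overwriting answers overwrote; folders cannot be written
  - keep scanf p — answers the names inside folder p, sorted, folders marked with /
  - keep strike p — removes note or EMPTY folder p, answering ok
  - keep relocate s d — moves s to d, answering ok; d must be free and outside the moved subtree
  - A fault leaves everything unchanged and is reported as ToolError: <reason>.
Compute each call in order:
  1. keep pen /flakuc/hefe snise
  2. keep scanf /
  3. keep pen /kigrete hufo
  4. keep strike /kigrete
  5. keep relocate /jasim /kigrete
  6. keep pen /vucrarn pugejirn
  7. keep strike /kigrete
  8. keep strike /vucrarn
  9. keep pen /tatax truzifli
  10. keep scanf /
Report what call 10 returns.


Answer: [tatax]

Derivation:
Step: keep pen[p='/flakuc/hefe'; c='snise']
Result: ToolError: no parent
Step: keep scanf[p='/']
Result: [jasim]
Step: keep pen[p='/kigrete'; c='hufo']
Result: created
Step: keep strike[p='/kigrete']
Result: ok
Step: keep relocate[s='/jasim'; d='/kigrete']
Result: ok
Step: keep pen[p='/vucrarn'; c='pugejirn']
Result: created
Step: keep strike[p='/kigrete']
Result: ok
Step: keep strike[p='/vucrarn']
Result: ok
Step: keep pen[p='/tatax'; c='truzifli']
Result: created
Step: keep scanf[p='/']
Result: [tatax]


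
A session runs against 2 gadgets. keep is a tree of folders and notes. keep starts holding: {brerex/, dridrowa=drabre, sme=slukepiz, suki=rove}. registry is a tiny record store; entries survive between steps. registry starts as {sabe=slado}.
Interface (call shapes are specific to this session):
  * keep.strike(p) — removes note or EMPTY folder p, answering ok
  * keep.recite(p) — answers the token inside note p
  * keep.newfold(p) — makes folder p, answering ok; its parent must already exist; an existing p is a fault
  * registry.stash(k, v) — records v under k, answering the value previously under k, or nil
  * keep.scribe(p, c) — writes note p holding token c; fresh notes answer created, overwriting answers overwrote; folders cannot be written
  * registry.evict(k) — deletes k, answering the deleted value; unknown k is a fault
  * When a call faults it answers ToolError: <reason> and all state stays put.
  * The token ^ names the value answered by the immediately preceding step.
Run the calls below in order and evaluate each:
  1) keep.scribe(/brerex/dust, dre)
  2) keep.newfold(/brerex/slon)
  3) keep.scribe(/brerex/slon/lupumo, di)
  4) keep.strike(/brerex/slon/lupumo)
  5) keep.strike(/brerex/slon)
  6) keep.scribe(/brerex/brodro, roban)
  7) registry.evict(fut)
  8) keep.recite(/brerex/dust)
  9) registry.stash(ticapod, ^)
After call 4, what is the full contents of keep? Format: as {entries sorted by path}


Answer: {brerex/, brerex/dust=dre, brerex/slon/, dridrowa=drabre, sme=slukepiz, suki=rove}

Derivation:
Do: scribe[p='/brerex/dust'; c='dre']
See: created
Do: newfold[p='/brerex/slon']
See: ok
Do: scribe[p='/brerex/slon/lupumo'; c='di']
See: created
Do: strike[p='/brerex/slon/lupumo']
See: ok
Do: strike[p='/brerex/slon']
See: ok
Do: scribe[p='/brerex/brodro'; c='roban']
See: created
Do: evict[k='fut']
See: ToolError: no such key fut
Do: recite[p='/brerex/dust']
See: dre
Do: stash[k='ticapod'; v='^']
See: nil


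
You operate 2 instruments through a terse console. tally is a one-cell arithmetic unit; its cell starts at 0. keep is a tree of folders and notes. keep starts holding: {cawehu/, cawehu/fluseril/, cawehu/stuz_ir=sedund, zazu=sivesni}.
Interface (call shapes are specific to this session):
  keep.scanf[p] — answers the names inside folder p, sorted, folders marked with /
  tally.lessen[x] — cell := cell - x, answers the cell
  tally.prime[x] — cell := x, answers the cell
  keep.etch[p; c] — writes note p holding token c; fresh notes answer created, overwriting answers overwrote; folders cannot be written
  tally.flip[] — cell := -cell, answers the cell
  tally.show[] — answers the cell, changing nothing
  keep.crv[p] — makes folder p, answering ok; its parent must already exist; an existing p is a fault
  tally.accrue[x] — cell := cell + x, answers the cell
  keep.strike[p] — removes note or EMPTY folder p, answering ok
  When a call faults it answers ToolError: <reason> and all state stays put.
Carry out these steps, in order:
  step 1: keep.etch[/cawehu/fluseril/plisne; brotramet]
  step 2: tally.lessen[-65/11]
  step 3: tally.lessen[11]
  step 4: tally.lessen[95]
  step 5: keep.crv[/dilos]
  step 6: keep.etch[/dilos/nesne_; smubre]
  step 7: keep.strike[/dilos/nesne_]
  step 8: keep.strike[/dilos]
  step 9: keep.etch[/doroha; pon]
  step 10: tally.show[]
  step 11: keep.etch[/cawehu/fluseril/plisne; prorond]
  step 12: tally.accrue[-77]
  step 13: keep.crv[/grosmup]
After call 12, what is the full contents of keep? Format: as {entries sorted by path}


·→ keep.etch(p→/cawehu/fluseril/plisne, c→brotramet)
·← created
·→ tally.lessen(x→-65/11)
·← 65/11
·→ tally.lessen(x→11)
·← -56/11
·→ tally.lessen(x→95)
·← -1101/11
·→ keep.crv(p→/dilos)
·← ok
·→ keep.etch(p→/dilos/nesne_, c→smubre)
·← created
·→ keep.strike(p→/dilos/nesne_)
·← ok
·→ keep.strike(p→/dilos)
·← ok
·→ keep.etch(p→/doroha, c→pon)
·← created
·→ tally.show()
·← -1101/11
·→ keep.etch(p→/cawehu/fluseril/plisne, c→prorond)
·← overwrote
·→ tally.accrue(x→-77)
·← -1948/11
·→ keep.crv(p→/grosmup)
·← ok

Answer: {cawehu/, cawehu/fluseril/, cawehu/fluseril/plisne=prorond, cawehu/stuz_ir=sedund, doroha=pon, zazu=sivesni}


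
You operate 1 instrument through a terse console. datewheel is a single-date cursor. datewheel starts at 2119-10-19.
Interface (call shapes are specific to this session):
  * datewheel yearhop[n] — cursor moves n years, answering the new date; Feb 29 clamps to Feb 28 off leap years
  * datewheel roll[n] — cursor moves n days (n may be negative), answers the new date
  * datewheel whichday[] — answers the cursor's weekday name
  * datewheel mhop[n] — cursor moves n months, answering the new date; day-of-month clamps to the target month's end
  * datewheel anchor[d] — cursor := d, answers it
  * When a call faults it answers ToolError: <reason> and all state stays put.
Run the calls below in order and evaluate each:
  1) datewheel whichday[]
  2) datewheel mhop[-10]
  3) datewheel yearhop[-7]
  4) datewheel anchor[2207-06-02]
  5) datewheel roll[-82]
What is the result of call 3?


I invoke datewheel whichday(), giving Thursday.
I invoke datewheel mhop on -10, → 2118-12-19.
Now I run datewheel yearhop on -7, giving 2111-12-19.
I try datewheel anchor on 2207-06-02, giving 2207-06-02.
I run datewheel roll on -82, — result: 2207-03-12.

Answer: 2111-12-19


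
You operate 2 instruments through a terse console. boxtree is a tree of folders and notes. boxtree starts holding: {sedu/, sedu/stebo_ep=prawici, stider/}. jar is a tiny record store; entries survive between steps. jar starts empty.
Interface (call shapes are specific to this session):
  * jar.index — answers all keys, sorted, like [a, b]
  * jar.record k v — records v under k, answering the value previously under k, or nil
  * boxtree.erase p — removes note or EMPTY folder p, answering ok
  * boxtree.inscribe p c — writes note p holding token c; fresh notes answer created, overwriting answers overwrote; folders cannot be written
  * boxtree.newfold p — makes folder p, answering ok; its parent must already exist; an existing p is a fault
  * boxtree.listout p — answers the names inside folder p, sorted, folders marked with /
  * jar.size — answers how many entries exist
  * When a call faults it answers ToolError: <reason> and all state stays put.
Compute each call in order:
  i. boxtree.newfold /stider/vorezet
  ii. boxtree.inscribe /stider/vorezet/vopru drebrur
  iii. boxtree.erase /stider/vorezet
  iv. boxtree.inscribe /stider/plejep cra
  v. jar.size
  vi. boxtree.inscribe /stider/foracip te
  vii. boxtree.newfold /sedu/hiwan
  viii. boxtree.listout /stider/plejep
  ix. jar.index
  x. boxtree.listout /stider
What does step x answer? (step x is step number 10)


Answer: [foracip, plejep, vorezet/]

Derivation:
! 1. boxtree.newfold(/stider/vorezet) : ok
! 2. boxtree.inscribe(/stider/vorezet/vopru, drebrur) : created
! 3. boxtree.erase(/stider/vorezet) : ToolError: not empty
! 4. boxtree.inscribe(/stider/plejep, cra) : created
! 5. jar.size() : 0
! 6. boxtree.inscribe(/stider/foracip, te) : created
! 7. boxtree.newfold(/sedu/hiwan) : ok
! 8. boxtree.listout(/stider/plejep) : ToolError: not a directory
! 9. jar.index() : []
! 10. boxtree.listout(/stider) : [foracip, plejep, vorezet/]


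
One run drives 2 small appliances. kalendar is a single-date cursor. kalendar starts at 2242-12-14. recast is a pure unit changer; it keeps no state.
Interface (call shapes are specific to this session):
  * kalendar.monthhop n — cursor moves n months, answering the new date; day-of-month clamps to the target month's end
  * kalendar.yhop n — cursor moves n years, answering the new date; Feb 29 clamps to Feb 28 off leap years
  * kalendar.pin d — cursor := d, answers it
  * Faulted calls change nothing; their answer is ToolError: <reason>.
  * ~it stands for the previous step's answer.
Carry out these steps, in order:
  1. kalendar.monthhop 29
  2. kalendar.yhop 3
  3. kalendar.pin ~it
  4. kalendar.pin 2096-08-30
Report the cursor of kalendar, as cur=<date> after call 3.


Answer: cur=2248-05-14

Derivation:
→ kalendar.monthhop(n='29')
← 2245-05-14
→ kalendar.yhop(n='3')
← 2248-05-14
→ kalendar.pin(d='~it')
← 2248-05-14
→ kalendar.pin(d='2096-08-30')
← 2096-08-30


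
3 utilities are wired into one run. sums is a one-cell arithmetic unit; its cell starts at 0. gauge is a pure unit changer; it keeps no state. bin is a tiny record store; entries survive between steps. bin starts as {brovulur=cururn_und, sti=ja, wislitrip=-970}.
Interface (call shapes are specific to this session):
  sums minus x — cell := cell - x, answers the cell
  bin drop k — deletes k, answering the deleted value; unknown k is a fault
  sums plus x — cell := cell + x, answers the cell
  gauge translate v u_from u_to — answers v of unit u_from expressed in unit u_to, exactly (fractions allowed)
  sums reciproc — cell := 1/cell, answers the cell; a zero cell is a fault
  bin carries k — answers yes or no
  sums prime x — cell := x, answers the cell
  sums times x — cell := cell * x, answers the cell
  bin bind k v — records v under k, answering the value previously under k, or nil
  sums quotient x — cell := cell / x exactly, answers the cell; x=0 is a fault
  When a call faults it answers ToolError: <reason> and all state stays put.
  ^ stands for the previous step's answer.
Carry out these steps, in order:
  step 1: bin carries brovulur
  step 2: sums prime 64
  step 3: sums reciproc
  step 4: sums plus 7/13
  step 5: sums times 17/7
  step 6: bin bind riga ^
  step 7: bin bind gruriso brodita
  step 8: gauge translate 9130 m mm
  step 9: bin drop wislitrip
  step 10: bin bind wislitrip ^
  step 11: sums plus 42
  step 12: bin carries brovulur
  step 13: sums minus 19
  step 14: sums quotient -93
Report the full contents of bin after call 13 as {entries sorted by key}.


Answer: {brovulur=cururn_und, gruriso=brodita, riga=7837/5824, sti=ja, wislitrip=-970}

Derivation:
Step: bin carries[k: brovulur]
Result: yes
Step: sums prime[x: 64]
Result: 64
Step: sums reciproc[]
Result: 1/64
Step: sums plus[x: 7/13]
Result: 461/832
Step: sums times[x: 17/7]
Result: 7837/5824
Step: bin bind[k: riga; v: ^]
Result: nil
Step: bin bind[k: gruriso; v: brodita]
Result: nil
Step: gauge translate[v: 9130; u_from: m; u_to: mm]
Result: 9130000
Step: bin drop[k: wislitrip]
Result: -970
Step: bin bind[k: wislitrip; v: ^]
Result: nil
Step: sums plus[x: 42]
Result: 252445/5824
Step: bin carries[k: brovulur]
Result: yes
Step: sums minus[x: 19]
Result: 141789/5824
Step: sums quotient[x: -93]
Result: -47263/180544


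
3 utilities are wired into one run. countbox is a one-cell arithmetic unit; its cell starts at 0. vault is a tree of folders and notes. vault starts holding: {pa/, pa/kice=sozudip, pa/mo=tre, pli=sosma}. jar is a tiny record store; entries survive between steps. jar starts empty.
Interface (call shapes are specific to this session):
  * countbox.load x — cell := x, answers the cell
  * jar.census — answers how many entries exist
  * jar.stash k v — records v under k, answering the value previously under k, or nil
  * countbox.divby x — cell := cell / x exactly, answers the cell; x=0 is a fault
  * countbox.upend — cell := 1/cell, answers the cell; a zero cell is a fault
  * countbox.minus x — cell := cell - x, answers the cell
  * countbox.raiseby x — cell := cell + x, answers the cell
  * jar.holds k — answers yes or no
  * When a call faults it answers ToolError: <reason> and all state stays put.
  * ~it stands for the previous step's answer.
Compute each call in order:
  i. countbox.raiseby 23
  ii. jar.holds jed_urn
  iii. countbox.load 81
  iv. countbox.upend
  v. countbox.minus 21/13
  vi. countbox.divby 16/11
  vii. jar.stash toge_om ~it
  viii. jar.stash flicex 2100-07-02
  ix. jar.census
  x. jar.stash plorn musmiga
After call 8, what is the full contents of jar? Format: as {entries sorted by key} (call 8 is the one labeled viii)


Act: raiseby[x=23]
Obs: 23
Act: holds[k=jed_urn]
Obs: no
Act: load[x=81]
Obs: 81
Act: upend[]
Obs: 1/81
Act: minus[x=21/13]
Obs: -1688/1053
Act: divby[x=16/11]
Obs: -2321/2106
Act: stash[k=toge_om; v=~it]
Obs: nil
Act: stash[k=flicex; v=2100-07-02]
Obs: nil
Act: census[]
Obs: 2
Act: stash[k=plorn; v=musmiga]
Obs: nil

Answer: {flicex=2100-07-02, toge_om=-2321/2106}


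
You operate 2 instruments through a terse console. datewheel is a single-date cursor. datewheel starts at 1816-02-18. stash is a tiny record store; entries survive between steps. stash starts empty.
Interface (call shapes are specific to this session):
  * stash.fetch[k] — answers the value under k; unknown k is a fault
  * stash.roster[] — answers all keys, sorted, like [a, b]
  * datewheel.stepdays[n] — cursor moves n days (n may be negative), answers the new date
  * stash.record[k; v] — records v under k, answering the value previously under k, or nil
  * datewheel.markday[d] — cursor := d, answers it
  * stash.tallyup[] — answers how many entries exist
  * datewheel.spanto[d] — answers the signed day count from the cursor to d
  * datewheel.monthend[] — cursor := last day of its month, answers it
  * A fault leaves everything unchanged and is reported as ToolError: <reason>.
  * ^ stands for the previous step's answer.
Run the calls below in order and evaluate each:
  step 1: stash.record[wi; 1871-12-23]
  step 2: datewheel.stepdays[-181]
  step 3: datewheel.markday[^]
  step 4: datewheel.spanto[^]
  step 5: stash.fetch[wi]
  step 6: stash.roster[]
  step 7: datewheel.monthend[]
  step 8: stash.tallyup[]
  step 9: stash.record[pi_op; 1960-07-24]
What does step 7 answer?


Answer: 1815-08-31

Derivation:
-- 1. stash.record(k→wi, v→1871-12-23) == nil
-- 2. datewheel.stepdays(n→-181) == 1815-08-21
-- 3. datewheel.markday(d→^) == 1815-08-21
-- 4. datewheel.spanto(d→^) == 0
-- 5. stash.fetch(k→wi) == 1871-12-23
-- 6. stash.roster() == [wi]
-- 7. datewheel.monthend() == 1815-08-31
-- 8. stash.tallyup() == 1
-- 9. stash.record(k→pi_op, v→1960-07-24) == nil


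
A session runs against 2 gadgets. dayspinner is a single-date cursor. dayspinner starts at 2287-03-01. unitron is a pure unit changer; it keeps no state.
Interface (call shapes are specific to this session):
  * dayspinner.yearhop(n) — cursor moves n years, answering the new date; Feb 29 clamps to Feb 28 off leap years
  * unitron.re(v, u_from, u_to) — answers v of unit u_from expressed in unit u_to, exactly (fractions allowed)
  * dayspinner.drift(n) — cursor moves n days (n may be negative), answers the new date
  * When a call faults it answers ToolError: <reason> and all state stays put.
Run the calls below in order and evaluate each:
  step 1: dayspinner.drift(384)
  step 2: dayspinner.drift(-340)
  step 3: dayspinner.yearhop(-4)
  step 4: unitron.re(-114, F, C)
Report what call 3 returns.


> dayspinner.drift n→384
= 2288-03-19
> dayspinner.drift n→-340
= 2287-04-14
> dayspinner.yearhop n→-4
= 2283-04-14
> unitron.re v→-114 u_from→F u_to→C
= -730/9

Answer: 2283-04-14


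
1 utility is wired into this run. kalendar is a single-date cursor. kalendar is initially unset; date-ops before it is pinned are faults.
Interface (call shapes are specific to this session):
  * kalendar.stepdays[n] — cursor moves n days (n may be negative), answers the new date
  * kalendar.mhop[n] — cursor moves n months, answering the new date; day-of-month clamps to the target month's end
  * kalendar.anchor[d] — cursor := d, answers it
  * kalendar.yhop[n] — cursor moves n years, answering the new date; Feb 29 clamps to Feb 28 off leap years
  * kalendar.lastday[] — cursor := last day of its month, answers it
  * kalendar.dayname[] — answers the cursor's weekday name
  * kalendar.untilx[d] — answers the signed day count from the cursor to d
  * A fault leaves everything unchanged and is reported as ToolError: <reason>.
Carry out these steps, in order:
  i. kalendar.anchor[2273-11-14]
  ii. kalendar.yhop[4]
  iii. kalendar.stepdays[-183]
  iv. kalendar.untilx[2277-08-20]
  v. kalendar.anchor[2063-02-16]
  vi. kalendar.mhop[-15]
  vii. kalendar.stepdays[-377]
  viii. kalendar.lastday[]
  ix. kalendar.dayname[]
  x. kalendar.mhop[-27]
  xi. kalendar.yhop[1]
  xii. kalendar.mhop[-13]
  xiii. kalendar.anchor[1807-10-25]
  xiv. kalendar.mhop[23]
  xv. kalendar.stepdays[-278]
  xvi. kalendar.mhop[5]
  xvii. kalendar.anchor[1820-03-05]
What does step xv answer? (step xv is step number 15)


Answer: 1808-12-21

Derivation:
// kalendar.anchor(2273-11-14) => 2273-11-14
// kalendar.yhop(4) => 2277-11-14
// kalendar.stepdays(-183) => 2277-05-15
// kalendar.untilx(2277-08-20) => 97
// kalendar.anchor(2063-02-16) => 2063-02-16
// kalendar.mhop(-15) => 2061-11-16
// kalendar.stepdays(-377) => 2060-11-04
// kalendar.lastday() => 2060-11-30
// kalendar.dayname() => Tuesday
// kalendar.mhop(-27) => 2058-08-30
// kalendar.yhop(1) => 2059-08-30
// kalendar.mhop(-13) => 2058-07-30
// kalendar.anchor(1807-10-25) => 1807-10-25
// kalendar.mhop(23) => 1809-09-25
// kalendar.stepdays(-278) => 1808-12-21
// kalendar.mhop(5) => 1809-05-21
// kalendar.anchor(1820-03-05) => 1820-03-05


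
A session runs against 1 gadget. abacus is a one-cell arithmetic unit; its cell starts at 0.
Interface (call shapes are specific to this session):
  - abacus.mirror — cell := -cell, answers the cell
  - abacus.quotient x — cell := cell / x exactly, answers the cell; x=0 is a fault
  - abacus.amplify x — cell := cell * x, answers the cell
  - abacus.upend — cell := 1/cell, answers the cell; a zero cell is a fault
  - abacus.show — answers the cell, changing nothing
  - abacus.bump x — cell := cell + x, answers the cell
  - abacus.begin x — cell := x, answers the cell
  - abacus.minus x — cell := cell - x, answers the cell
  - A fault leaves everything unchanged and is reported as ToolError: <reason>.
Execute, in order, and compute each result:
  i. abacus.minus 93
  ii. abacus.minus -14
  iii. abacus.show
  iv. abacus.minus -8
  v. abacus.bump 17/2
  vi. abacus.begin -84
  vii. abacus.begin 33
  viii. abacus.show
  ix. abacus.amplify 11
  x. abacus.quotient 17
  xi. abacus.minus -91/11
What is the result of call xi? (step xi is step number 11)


! 1. abacus.minus(x=93) : -93
! 2. abacus.minus(x=-14) : -79
! 3. abacus.show() : -79
! 4. abacus.minus(x=-8) : -71
! 5. abacus.bump(x=17/2) : -125/2
! 6. abacus.begin(x=-84) : -84
! 7. abacus.begin(x=33) : 33
! 8. abacus.show() : 33
! 9. abacus.amplify(x=11) : 363
! 10. abacus.quotient(x=17) : 363/17
! 11. abacus.minus(x=-91/11) : 5540/187

Answer: 5540/187


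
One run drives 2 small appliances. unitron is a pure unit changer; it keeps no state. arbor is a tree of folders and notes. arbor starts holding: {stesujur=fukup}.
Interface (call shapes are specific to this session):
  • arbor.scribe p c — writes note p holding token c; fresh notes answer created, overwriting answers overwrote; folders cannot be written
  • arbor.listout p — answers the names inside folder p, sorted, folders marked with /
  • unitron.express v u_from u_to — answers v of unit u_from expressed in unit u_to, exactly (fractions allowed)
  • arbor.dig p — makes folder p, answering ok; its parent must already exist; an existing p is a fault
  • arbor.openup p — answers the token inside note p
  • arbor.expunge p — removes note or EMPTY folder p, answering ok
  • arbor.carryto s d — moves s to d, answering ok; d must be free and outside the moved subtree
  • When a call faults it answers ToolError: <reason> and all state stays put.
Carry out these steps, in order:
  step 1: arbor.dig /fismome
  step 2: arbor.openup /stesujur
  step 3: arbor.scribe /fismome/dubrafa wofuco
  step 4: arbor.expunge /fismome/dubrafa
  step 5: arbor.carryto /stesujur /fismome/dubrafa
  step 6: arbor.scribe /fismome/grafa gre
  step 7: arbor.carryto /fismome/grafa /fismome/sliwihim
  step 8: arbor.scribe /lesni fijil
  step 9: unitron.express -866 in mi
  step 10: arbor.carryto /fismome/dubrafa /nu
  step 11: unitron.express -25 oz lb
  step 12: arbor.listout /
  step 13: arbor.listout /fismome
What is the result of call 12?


Answer: [fismome/, lesni, nu]

Derivation:
// 1. arbor.dig(p→/fismome) : ok
// 2. arbor.openup(p→/stesujur) : fukup
// 3. arbor.scribe(p→/fismome/dubrafa, c→wofuco) : created
// 4. arbor.expunge(p→/fismome/dubrafa) : ok
// 5. arbor.carryto(s→/stesujur, d→/fismome/dubrafa) : ok
// 6. arbor.scribe(p→/fismome/grafa, c→gre) : created
// 7. arbor.carryto(s→/fismome/grafa, d→/fismome/sliwihim) : ok
// 8. arbor.scribe(p→/lesni, c→fijil) : created
// 9. unitron.express(v→-866, u_from→in, u_to→mi) : -433/31680
// 10. arbor.carryto(s→/fismome/dubrafa, d→/nu) : ok
// 11. unitron.express(v→-25, u_from→oz, u_to→lb) : -25/16
// 12. arbor.listout(p→/) : [fismome/, lesni, nu]
// 13. arbor.listout(p→/fismome) : [sliwihim]


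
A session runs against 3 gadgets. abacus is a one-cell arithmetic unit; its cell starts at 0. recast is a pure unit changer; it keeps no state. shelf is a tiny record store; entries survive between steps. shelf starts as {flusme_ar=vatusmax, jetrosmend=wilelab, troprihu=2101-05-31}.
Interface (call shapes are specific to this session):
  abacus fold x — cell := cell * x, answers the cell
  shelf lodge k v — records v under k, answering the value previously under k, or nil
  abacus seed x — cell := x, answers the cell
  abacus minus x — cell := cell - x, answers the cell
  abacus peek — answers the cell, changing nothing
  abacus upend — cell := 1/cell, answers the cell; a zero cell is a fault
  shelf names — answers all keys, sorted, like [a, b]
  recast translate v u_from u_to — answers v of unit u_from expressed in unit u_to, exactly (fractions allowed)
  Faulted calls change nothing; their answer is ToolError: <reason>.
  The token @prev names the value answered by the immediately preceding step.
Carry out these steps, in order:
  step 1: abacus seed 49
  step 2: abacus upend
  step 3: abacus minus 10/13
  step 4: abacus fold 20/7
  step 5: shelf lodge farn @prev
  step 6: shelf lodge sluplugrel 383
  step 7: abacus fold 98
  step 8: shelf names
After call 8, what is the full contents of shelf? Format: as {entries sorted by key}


Answer: {farn=-9540/4459, flusme_ar=vatusmax, jetrosmend=wilelab, sluplugrel=383, troprihu=2101-05-31}

Derivation:
[in] abacus seed x→49
  49
[in] abacus upend
  1/49
[in] abacus minus x→10/13
  -477/637
[in] abacus fold x→20/7
  -9540/4459
[in] shelf lodge k→farn v→@prev
  nil
[in] shelf lodge k→sluplugrel v→383
  nil
[in] abacus fold x→98
  -19080/91
[in] shelf names
  [farn, flusme_ar, jetrosmend, sluplugrel, troprihu]


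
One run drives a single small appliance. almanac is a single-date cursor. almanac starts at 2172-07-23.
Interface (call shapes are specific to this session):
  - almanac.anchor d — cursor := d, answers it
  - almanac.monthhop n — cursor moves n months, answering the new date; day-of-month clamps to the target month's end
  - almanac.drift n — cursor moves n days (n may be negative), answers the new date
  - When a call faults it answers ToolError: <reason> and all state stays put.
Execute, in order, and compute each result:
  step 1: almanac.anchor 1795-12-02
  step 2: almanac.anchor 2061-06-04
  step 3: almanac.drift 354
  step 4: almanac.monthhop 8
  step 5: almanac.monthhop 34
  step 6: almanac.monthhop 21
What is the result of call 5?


Answer: 2065-11-24

Derivation:
Do: almanac.anchor[d='1795-12-02']
See: 1795-12-02
Do: almanac.anchor[d='2061-06-04']
See: 2061-06-04
Do: almanac.drift[n='354']
See: 2062-05-24
Do: almanac.monthhop[n='8']
See: 2063-01-24
Do: almanac.monthhop[n='34']
See: 2065-11-24
Do: almanac.monthhop[n='21']
See: 2067-08-24


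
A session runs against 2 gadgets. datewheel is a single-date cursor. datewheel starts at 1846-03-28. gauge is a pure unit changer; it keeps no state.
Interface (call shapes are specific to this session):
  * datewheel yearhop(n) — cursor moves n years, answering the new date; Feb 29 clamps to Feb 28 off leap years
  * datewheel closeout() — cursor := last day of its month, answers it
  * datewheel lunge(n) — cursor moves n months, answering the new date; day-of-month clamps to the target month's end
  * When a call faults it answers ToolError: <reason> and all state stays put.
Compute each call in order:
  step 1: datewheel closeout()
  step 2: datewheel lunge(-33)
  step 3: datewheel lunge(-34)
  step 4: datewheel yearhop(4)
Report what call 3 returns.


Answer: 1840-08-30

Derivation:
Next I call datewheel closeout(), yielding 1846-03-31.
Invoking datewheel lunge(n=-33): 1843-06-30.
Calling datewheel lunge(n=-34): 1840-08-30.
Now I run datewheel yearhop(n=4), which returns 1844-08-30.


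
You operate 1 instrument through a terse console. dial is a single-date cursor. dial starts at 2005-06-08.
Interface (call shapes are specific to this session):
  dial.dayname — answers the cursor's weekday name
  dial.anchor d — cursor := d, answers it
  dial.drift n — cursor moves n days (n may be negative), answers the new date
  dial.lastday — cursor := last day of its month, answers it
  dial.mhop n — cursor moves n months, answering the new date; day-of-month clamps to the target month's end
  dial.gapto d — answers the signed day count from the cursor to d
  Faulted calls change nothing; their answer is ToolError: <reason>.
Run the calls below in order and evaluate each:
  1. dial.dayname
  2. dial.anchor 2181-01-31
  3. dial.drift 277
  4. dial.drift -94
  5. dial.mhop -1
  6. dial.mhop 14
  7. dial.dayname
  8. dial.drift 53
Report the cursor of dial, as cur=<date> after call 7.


>> dial.dayname()
<< Wednesday
>> dial.anchor(d: 2181-01-31)
<< 2181-01-31
>> dial.drift(n: 277)
<< 2181-11-04
>> dial.drift(n: -94)
<< 2181-08-02
>> dial.mhop(n: -1)
<< 2181-07-02
>> dial.mhop(n: 14)
<< 2182-09-02
>> dial.dayname()
<< Monday
>> dial.drift(n: 53)
<< 2182-10-25

Answer: cur=2182-09-02


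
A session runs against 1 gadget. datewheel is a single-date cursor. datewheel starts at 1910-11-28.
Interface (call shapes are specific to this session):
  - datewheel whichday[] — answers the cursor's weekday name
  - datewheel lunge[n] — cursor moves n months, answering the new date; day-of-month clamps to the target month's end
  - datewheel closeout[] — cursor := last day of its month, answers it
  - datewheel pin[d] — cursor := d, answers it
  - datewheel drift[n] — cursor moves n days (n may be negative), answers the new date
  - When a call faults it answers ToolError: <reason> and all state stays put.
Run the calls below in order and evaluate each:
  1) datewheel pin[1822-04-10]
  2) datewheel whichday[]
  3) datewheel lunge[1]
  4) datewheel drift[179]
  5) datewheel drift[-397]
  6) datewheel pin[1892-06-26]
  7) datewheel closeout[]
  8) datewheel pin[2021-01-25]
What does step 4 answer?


Answer: 1822-11-05

Derivation:
==> datewheel pin(d=1822-04-10)
<== 1822-04-10
==> datewheel whichday()
<== Wednesday
==> datewheel lunge(n=1)
<== 1822-05-10
==> datewheel drift(n=179)
<== 1822-11-05
==> datewheel drift(n=-397)
<== 1821-10-04
==> datewheel pin(d=1892-06-26)
<== 1892-06-26
==> datewheel closeout()
<== 1892-06-30
==> datewheel pin(d=2021-01-25)
<== 2021-01-25


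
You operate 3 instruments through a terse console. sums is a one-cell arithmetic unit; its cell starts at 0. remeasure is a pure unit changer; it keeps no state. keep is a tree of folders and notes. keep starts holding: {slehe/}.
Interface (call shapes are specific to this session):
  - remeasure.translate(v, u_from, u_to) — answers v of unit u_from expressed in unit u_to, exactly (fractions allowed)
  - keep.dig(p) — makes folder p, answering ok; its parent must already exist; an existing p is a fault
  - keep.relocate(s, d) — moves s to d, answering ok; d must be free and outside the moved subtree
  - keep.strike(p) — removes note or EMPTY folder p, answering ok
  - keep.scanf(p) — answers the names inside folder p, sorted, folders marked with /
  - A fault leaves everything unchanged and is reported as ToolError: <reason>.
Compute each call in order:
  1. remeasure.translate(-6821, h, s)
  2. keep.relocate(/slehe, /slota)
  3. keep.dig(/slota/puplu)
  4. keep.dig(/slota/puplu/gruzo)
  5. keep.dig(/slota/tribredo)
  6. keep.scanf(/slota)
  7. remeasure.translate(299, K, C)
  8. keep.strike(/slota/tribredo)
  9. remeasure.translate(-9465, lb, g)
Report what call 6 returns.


Answer: [puplu/, tribredo/]

Derivation:
Next I call remeasure.translate using v=-6821, u_from=h, u_to=s, → -24555600.
Then keep.relocate using s=/slehe, d=/slota: ok.
Next I call keep.dig using p=/slota/puplu, → ok.
I invoke keep.dig using p=/slota/puplu/gruzo, — result: ok.
Now I run keep.dig using p=/slota/tribredo, which returns ok.
I use keep.scanf using p=/slota, which returns [puplu/, tribredo/].
I use remeasure.translate using v=299, u_from=K, u_to=C, giving 517/20.
Using keep.strike using p=/slota/tribredo, giving ok.
Using remeasure.translate using v=-9465, u_from=lb, u_to=g: -85865035641/20000.


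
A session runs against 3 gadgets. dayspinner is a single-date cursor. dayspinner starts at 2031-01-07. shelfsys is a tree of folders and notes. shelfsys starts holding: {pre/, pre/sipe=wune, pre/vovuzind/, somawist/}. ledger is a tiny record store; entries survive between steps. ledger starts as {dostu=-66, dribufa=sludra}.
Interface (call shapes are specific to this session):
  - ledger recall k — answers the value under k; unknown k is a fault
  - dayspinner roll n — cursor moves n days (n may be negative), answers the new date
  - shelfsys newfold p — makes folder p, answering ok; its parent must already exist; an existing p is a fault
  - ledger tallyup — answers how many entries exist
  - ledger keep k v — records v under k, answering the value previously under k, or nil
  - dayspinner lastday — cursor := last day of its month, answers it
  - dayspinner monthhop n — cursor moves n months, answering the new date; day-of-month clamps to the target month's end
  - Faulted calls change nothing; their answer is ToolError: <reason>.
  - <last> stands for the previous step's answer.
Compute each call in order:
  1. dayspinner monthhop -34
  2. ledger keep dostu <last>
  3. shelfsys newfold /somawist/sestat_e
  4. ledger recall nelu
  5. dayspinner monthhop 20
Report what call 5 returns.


Answer: 2029-11-07

Derivation:
I call dayspinner monthhop passing n: -34, → 2028-03-07.
I call ledger keep passing k: dostu, v: <last>, and get -66.
I try shelfsys newfold passing p: /somawist/sestat_e: ok.
I run ledger recall passing k: nelu, giving ToolError: no such key nelu.
I call dayspinner monthhop passing n: 20, which returns 2029-11-07.


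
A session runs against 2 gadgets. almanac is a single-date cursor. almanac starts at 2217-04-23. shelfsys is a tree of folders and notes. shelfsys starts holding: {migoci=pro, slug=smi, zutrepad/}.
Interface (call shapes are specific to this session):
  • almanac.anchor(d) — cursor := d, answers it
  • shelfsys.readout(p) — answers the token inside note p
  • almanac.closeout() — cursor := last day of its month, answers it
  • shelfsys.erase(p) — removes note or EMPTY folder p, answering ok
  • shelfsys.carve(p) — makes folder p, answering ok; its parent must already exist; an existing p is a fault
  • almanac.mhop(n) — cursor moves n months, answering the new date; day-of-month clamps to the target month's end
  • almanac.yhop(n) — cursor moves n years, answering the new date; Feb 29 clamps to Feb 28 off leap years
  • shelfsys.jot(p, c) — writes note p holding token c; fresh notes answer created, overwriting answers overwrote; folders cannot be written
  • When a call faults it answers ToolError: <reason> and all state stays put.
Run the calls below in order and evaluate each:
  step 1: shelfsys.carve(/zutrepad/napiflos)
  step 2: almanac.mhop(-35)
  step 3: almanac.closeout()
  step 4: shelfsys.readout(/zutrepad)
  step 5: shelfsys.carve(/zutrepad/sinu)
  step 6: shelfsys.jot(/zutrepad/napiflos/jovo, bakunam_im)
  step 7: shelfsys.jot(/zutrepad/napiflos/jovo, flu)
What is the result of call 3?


Invoking shelfsys.carve passing /zutrepad/napiflos, yielding ok.
I invoke almanac.mhop passing -35: 2214-05-23.
I call almanac.closeout(), giving 2214-05-31.
Invoking shelfsys.readout passing /zutrepad: ToolError: is a directory.
I invoke shelfsys.carve passing /zutrepad/sinu, — result: ok.
I invoke shelfsys.jot passing /zutrepad/napiflos/jovo, bakunam_im, giving created.
I try shelfsys.jot passing /zutrepad/napiflos/jovo, flu, yielding overwrote.

Answer: 2214-05-31


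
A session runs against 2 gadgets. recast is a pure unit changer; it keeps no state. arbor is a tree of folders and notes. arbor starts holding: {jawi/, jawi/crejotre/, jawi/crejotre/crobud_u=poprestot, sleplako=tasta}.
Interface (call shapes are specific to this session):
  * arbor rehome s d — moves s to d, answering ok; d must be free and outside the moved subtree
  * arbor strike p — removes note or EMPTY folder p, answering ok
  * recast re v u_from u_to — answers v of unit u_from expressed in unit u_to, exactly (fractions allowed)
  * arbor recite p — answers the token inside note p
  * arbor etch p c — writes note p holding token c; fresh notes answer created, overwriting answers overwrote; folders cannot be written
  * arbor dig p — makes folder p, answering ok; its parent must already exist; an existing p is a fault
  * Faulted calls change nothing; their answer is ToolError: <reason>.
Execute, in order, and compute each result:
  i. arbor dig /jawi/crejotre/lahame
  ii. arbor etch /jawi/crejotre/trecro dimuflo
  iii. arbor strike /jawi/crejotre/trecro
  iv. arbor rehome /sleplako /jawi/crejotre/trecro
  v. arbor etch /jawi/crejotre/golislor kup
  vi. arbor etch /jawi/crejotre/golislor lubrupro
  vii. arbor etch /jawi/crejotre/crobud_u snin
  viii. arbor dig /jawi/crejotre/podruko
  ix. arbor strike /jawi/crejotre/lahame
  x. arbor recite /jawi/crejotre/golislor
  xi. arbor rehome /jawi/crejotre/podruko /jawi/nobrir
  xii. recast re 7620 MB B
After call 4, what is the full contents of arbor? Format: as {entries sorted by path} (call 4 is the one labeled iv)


Answer: {jawi/, jawi/crejotre/, jawi/crejotre/crobud_u=poprestot, jawi/crejotre/lahame/, jawi/crejotre/trecro=tasta}

Derivation:
// arbor dig(p→/jawi/crejotre/lahame) ~> ok
// arbor etch(p→/jawi/crejotre/trecro, c→dimuflo) ~> created
// arbor strike(p→/jawi/crejotre/trecro) ~> ok
// arbor rehome(s→/sleplako, d→/jawi/crejotre/trecro) ~> ok
// arbor etch(p→/jawi/crejotre/golislor, c→kup) ~> created
// arbor etch(p→/jawi/crejotre/golislor, c→lubrupro) ~> overwrote
// arbor etch(p→/jawi/crejotre/crobud_u, c→snin) ~> overwrote
// arbor dig(p→/jawi/crejotre/podruko) ~> ok
// arbor strike(p→/jawi/crejotre/lahame) ~> ok
// arbor recite(p→/jawi/crejotre/golislor) ~> lubrupro
// arbor rehome(s→/jawi/crejotre/podruko, d→/jawi/nobrir) ~> ok
// recast re(v→7620, u_from→MB, u_to→B) ~> 7620000000


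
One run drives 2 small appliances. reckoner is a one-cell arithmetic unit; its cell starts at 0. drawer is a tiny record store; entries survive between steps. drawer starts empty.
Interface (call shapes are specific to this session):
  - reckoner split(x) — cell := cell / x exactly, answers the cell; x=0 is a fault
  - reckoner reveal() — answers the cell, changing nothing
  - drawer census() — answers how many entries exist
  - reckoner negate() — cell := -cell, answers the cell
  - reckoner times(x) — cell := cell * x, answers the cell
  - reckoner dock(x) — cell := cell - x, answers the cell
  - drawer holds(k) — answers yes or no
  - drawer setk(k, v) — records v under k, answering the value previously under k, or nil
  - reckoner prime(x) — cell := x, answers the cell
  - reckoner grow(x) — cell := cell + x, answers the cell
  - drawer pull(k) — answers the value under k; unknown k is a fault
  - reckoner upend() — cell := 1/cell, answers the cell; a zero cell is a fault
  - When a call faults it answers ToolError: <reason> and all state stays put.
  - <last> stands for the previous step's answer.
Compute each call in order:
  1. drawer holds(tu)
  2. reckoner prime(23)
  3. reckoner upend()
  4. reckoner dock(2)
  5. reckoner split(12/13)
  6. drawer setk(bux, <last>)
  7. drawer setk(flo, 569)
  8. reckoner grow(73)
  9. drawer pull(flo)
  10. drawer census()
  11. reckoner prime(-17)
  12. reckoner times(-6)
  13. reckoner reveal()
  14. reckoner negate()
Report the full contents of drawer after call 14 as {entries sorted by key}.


Answer: {bux=-195/92, flo=569}

Derivation:
Now I run drawer holds on k='tu', and observe no.
I try reckoner prime on x='23', — result: 23.
Calling reckoner upend, — result: 1/23.
Calling reckoner dock on x='2', which returns -45/23.
Next I call reckoner split on x='12/13', and see -195/92.
Calling drawer setk on k='bux', v='<last>': nil.
I invoke drawer setk on k='flo', v='569', giving nil.
Using reckoner grow on x='73', yielding 6521/92.
Invoking drawer pull on k='flo', → 569.
I invoke drawer census(), which returns 2.
I call reckoner prime on x='-17', which returns -17.
Then reckoner times on x='-6', and get 102.
Next I call reckoner reveal(), and observe 102.
Calling reckoner negate, yielding -102.
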